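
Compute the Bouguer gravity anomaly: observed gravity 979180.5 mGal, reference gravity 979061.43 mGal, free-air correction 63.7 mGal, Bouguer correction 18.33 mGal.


BA = g_obs - g_ref + FAC - BC
= 979180.5 - 979061.43 + 63.7 - 18.33
= 164.44 mGal

164.44


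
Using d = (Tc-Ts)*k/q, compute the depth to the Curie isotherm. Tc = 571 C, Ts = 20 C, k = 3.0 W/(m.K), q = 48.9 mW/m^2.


T_Curie - T_surf = 571 - 20 = 551 C
Convert q to W/m^2: 48.9 mW/m^2 = 0.0489 W/m^2
d = 551 * 3.0 / 0.0489 = 33803.68 m

33803.68


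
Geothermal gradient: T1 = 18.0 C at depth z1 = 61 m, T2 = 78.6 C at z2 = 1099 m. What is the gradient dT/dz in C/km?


dT = 78.6 - 18.0 = 60.6 C
dz = 1099 - 61 = 1038 m
gradient = dT/dz * 1000 = 60.6/1038 * 1000 = 58.3815 C/km

58.3815


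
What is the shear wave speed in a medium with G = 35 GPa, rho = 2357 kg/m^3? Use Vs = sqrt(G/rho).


Convert G to Pa: G = 35e9 Pa
Compute G/rho = 35e9 / 2357 = 14849384.8112
Vs = sqrt(14849384.8112) = 3853.49 m/s

3853.49


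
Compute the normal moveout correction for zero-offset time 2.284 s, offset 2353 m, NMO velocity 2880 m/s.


x/Vnmo = 2353/2880 = 0.817014
(x/Vnmo)^2 = 0.667512
t0^2 = 5.216656
sqrt(5.216656 + 0.667512) = 2.42573
dt = 2.42573 - 2.284 = 0.14173

0.14173


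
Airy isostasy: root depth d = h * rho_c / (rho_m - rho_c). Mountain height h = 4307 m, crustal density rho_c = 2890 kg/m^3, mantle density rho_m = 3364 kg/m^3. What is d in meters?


rho_m - rho_c = 3364 - 2890 = 474
d = 4307 * 2890 / 474
= 12447230 / 474
= 26259.98 m

26259.98


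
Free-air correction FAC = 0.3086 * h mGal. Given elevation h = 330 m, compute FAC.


FAC = 0.3086 * h
= 0.3086 * 330
= 101.838 mGal

101.838


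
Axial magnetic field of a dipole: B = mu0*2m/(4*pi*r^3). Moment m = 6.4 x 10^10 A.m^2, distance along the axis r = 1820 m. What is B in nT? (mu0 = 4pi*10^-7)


m = 6.4 x 10^10 = 64000000000 A.m^2
2m = 128000000000 A.m^2
r^3 = 1820^3 = 6028568000
B = (4pi*10^-7) * 128000000000 / (4*pi * 6028568000) * 1e9
= 160849.543864 / 75757219761.87 * 1e9
= 2123.224 nT

2123.224


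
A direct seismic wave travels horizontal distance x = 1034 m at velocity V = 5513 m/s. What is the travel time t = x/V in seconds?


t = x / V
= 1034 / 5513
= 0.1876 s

0.1876


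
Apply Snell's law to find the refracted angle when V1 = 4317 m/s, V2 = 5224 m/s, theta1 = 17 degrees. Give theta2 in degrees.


sin(theta1) = sin(17 deg) = 0.292372
sin(theta2) = V2/V1 * sin(theta1) = 5224/4317 * 0.292372 = 0.353799
theta2 = arcsin(0.353799) = 20.7198 degrees

20.7198


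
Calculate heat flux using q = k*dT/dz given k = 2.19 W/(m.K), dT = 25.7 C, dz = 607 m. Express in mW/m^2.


q = k * dT / dz * 1000
= 2.19 * 25.7 / 607 * 1000
= 0.092723 * 1000
= 92.7232 mW/m^2

92.7232


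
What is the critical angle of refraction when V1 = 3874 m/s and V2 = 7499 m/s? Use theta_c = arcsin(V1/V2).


V1/V2 = 3874/7499 = 0.516602
theta_c = arcsin(0.516602) = 31.1046 degrees

31.1046


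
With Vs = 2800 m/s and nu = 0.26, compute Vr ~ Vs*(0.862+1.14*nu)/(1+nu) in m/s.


Numerator factor = 0.862 + 1.14*0.26 = 1.1584
Denominator = 1 + 0.26 = 1.26
Vr = 2800 * 1.1584 / 1.26 = 2574.22 m/s

2574.22


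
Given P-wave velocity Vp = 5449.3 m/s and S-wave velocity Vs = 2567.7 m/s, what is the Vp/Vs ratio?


Vp/Vs = 5449.3 / 2567.7
= 2.1222

2.1222


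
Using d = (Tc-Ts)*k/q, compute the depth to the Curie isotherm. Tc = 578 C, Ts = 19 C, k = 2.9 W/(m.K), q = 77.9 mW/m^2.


T_Curie - T_surf = 578 - 19 = 559 C
Convert q to W/m^2: 77.9 mW/m^2 = 0.0779 W/m^2
d = 559 * 2.9 / 0.0779 = 20810.01 m

20810.01


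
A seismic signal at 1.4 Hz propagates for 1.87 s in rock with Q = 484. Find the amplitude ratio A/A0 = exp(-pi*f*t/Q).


pi*f*t/Q = pi*1.4*1.87/484 = 0.016993
A/A0 = exp(-0.016993) = 0.98315

0.98315


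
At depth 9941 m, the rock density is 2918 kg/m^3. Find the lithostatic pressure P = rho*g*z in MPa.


P = rho * g * z / 1e6
= 2918 * 9.81 * 9941 / 1e6
= 284566890.78 / 1e6
= 284.5669 MPa

284.5669


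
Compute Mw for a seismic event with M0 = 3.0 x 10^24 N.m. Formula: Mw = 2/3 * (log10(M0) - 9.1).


log10(M0) = log10(3.0 x 10^24) = 24.4771
Mw = 2/3 * (24.4771 - 9.1)
= 2/3 * 15.3771
= 10.25

10.25


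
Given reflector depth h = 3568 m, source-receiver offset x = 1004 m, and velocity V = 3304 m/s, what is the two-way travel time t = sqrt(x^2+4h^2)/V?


x^2 + 4h^2 = 1004^2 + 4*3568^2 = 1008016 + 50922496 = 51930512
sqrt(51930512) = 7206.2828
t = 7206.2828 / 3304 = 2.1811 s

2.1811


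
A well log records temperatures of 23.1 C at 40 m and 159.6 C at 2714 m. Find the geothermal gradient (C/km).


dT = 159.6 - 23.1 = 136.5 C
dz = 2714 - 40 = 2674 m
gradient = dT/dz * 1000 = 136.5/2674 * 1000 = 51.0471 C/km

51.0471


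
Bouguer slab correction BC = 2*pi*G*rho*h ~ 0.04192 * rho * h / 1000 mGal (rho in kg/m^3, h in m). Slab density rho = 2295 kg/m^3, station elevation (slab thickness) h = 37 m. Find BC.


BC = 0.04192 * rho * h / 1000
= 0.04192 * 2295 * 37 / 1000
= 3.5596 mGal

3.5596


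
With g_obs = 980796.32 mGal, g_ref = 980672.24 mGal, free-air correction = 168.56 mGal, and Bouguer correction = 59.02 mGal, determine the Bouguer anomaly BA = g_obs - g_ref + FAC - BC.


BA = g_obs - g_ref + FAC - BC
= 980796.32 - 980672.24 + 168.56 - 59.02
= 233.62 mGal

233.62


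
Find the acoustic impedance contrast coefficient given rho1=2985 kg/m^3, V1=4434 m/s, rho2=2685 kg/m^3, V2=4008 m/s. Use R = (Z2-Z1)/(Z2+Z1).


Z1 = 2985 * 4434 = 13235490
Z2 = 2685 * 4008 = 10761480
R = (10761480 - 13235490) / (10761480 + 13235490) = -2474010 / 23996970 = -0.1031

-0.1031


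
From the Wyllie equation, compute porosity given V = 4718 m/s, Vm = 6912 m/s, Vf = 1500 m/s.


1/V - 1/Vm = 1/4718 - 1/6912 = 6.728e-05
1/Vf - 1/Vm = 1/1500 - 1/6912 = 0.00052199
phi = 6.728e-05 / 0.00052199 = 0.1289

0.1289


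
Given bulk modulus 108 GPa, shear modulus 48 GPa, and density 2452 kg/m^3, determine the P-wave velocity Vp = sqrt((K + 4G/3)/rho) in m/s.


First compute the effective modulus:
K + 4G/3 = 108e9 + 4*48e9/3 = 172000000000.0 Pa
Then divide by density:
172000000000.0 / 2452 = 70146818.9233 Pa/(kg/m^3)
Take the square root:
Vp = sqrt(70146818.9233) = 8375.37 m/s

8375.37


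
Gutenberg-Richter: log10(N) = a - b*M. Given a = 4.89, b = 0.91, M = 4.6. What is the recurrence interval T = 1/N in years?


log10(N) = 4.89 - 0.91*4.6 = 0.704
N = 10^0.704 = 5.058247
T = 1/N = 1/5.058247 = 0.1977 years

0.1977


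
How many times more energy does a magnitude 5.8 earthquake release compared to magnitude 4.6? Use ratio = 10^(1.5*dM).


M2 - M1 = 5.8 - 4.6 = 1.2
1.5 * 1.2 = 1.8
ratio = 10^1.8 = 63.1

63.1


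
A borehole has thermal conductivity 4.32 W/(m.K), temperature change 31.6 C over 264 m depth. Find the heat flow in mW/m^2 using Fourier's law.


q = k * dT / dz * 1000
= 4.32 * 31.6 / 264 * 1000
= 0.517091 * 1000
= 517.0909 mW/m^2

517.0909


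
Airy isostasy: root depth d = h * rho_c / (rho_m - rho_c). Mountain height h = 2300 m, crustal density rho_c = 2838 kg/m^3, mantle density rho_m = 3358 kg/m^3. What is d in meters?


rho_m - rho_c = 3358 - 2838 = 520
d = 2300 * 2838 / 520
= 6527400 / 520
= 12552.69 m

12552.69


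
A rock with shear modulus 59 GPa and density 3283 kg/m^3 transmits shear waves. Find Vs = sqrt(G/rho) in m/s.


Convert G to Pa: G = 59e9 Pa
Compute G/rho = 59e9 / 3283 = 17971367.6515
Vs = sqrt(17971367.6515) = 4239.26 m/s

4239.26


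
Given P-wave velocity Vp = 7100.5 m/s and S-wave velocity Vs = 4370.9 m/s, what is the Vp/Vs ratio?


Vp/Vs = 7100.5 / 4370.9
= 1.6245

1.6245


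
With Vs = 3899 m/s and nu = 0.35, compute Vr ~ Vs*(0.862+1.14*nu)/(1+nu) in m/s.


Numerator factor = 0.862 + 1.14*0.35 = 1.261
Denominator = 1 + 0.35 = 1.35
Vr = 3899 * 1.261 / 1.35 = 3641.95 m/s

3641.95


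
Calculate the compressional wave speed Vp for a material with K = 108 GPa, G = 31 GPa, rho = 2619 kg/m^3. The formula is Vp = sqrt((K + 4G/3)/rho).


First compute the effective modulus:
K + 4G/3 = 108e9 + 4*31e9/3 = 149333333333.33 Pa
Then divide by density:
149333333333.33 / 2619 = 57019218.5312 Pa/(kg/m^3)
Take the square root:
Vp = sqrt(57019218.5312) = 7551.11 m/s

7551.11


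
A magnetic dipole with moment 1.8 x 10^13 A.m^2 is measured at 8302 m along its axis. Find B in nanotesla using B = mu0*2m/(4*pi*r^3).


m = 1.8 x 10^13 = 18000000000000 A.m^2
2m = 36000000000000 A.m^2
r^3 = 8302^3 = 572200439608
B = (4pi*10^-7) * 36000000000000 / (4*pi * 572200439608) * 1e9
= 45238934.211693 / 7190482789813.37 * 1e9
= 6291.5016 nT

6291.5016


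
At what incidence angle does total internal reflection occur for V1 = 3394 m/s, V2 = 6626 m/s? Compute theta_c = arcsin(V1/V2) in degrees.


V1/V2 = 3394/6626 = 0.512225
theta_c = arcsin(0.512225) = 30.8121 degrees

30.8121


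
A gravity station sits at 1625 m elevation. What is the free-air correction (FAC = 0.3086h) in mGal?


FAC = 0.3086 * h
= 0.3086 * 1625
= 501.475 mGal

501.475


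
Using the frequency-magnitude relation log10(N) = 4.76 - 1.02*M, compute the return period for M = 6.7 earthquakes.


log10(N) = 4.76 - 1.02*6.7 = -2.074
N = 10^-2.074 = 0.008433
T = 1/N = 1/0.008433 = 118.5769 years

118.5769


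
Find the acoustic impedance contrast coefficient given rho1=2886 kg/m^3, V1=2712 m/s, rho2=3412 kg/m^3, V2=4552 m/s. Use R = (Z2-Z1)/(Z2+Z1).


Z1 = 2886 * 2712 = 7826832
Z2 = 3412 * 4552 = 15531424
R = (15531424 - 7826832) / (15531424 + 7826832) = 7704592 / 23358256 = 0.3298

0.3298


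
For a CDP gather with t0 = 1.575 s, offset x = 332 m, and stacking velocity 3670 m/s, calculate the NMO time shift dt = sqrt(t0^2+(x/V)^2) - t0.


x/Vnmo = 332/3670 = 0.090463
(x/Vnmo)^2 = 0.008184
t0^2 = 2.480625
sqrt(2.480625 + 0.008184) = 1.577596
dt = 1.577596 - 1.575 = 0.002596

0.002596


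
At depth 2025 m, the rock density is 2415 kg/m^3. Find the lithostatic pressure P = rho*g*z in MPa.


P = rho * g * z / 1e6
= 2415 * 9.81 * 2025 / 1e6
= 47974578.75 / 1e6
= 47.9746 MPa

47.9746


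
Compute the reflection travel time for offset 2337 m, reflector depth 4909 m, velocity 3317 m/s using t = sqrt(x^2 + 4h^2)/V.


x^2 + 4h^2 = 2337^2 + 4*4909^2 = 5461569 + 96393124 = 101854693
sqrt(101854693) = 10092.3086
t = 10092.3086 / 3317 = 3.0426 s

3.0426


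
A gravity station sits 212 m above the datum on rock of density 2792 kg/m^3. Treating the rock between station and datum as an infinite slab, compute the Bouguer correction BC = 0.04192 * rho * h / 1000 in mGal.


BC = 0.04192 * rho * h / 1000
= 0.04192 * 2792 * 212 / 1000
= 24.8126 mGal

24.8126


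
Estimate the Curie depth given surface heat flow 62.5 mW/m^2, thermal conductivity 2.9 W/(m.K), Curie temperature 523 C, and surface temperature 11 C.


T_Curie - T_surf = 523 - 11 = 512 C
Convert q to W/m^2: 62.5 mW/m^2 = 0.0625 W/m^2
d = 512 * 2.9 / 0.0625 = 23756.8 m

23756.8


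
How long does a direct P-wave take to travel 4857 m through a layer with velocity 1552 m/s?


t = x / V
= 4857 / 1552
= 3.1295 s

3.1295


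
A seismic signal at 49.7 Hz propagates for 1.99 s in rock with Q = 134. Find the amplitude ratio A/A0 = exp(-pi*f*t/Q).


pi*f*t/Q = pi*49.7*1.99/134 = 2.318753
A/A0 = exp(-2.318753) = 0.098396

0.098396


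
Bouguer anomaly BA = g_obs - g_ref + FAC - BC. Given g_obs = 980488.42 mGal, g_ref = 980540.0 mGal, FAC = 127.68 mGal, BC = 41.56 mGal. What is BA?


BA = g_obs - g_ref + FAC - BC
= 980488.42 - 980540.0 + 127.68 - 41.56
= 34.54 mGal

34.54


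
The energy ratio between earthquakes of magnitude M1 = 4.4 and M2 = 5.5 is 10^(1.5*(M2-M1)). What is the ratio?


M2 - M1 = 5.5 - 4.4 = 1.1
1.5 * 1.1 = 1.65
ratio = 10^1.65 = 44.67

44.67


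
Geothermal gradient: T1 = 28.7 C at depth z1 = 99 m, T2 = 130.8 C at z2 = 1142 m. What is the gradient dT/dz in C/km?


dT = 130.8 - 28.7 = 102.1 C
dz = 1142 - 99 = 1043 m
gradient = dT/dz * 1000 = 102.1/1043 * 1000 = 97.8907 C/km

97.8907


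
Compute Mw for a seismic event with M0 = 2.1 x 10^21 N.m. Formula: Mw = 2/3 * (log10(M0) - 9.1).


log10(M0) = log10(2.1 x 10^21) = 21.3222
Mw = 2/3 * (21.3222 - 9.1)
= 2/3 * 12.2222
= 8.15

8.15


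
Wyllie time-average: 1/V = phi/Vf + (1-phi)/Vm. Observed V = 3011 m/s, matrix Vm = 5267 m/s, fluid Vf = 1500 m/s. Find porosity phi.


1/V - 1/Vm = 1/3011 - 1/5267 = 0.00014225
1/Vf - 1/Vm = 1/1500 - 1/5267 = 0.00047681
phi = 0.00014225 / 0.00047681 = 0.2983

0.2983


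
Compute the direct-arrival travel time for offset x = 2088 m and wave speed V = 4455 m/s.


t = x / V
= 2088 / 4455
= 0.4687 s

0.4687


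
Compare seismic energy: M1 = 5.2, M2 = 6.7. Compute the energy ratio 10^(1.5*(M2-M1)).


M2 - M1 = 6.7 - 5.2 = 1.5
1.5 * 1.5 = 2.25
ratio = 10^2.25 = 177.83

177.83


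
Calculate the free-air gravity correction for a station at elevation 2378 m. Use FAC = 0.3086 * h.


FAC = 0.3086 * h
= 0.3086 * 2378
= 733.8508 mGal

733.8508


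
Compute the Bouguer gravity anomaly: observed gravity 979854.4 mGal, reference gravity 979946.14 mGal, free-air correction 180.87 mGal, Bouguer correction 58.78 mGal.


BA = g_obs - g_ref + FAC - BC
= 979854.4 - 979946.14 + 180.87 - 58.78
= 30.35 mGal

30.35


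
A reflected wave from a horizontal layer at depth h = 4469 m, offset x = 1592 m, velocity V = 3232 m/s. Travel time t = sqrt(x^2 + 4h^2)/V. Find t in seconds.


x^2 + 4h^2 = 1592^2 + 4*4469^2 = 2534464 + 79887844 = 82422308
sqrt(82422308) = 9078.6733
t = 9078.6733 / 3232 = 2.809 s

2.809


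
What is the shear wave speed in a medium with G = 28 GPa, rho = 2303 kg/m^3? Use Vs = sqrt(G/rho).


Convert G to Pa: G = 28e9 Pa
Compute G/rho = 28e9 / 2303 = 12158054.7112
Vs = sqrt(12158054.7112) = 3486.84 m/s

3486.84


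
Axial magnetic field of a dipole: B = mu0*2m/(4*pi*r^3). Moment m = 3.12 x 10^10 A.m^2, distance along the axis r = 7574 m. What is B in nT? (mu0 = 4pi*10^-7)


m = 3.12 x 10^10 = 31200000000 A.m^2
2m = 62400000000 A.m^2
r^3 = 7574^3 = 434486115224
B = (4pi*10^-7) * 62400000000 / (4*pi * 434486115224) * 1e9
= 78414.152634 / 5459913550697.95 * 1e9
= 14.3618 nT

14.3618


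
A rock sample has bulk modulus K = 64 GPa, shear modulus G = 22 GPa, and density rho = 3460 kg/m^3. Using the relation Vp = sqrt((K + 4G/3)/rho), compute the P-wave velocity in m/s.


First compute the effective modulus:
K + 4G/3 = 64e9 + 4*22e9/3 = 93333333333.33 Pa
Then divide by density:
93333333333.33 / 3460 = 26974951.8304 Pa/(kg/m^3)
Take the square root:
Vp = sqrt(26974951.8304) = 5193.74 m/s

5193.74


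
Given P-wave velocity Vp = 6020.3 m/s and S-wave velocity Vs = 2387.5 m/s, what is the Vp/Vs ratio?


Vp/Vs = 6020.3 / 2387.5
= 2.5216

2.5216


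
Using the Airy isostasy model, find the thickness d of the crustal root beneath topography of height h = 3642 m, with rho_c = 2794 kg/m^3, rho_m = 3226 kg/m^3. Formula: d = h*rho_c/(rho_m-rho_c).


rho_m - rho_c = 3226 - 2794 = 432
d = 3642 * 2794 / 432
= 10175748 / 432
= 23554.97 m

23554.97


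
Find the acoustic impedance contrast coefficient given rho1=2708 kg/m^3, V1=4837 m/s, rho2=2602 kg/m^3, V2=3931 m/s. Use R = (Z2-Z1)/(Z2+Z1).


Z1 = 2708 * 4837 = 13098596
Z2 = 2602 * 3931 = 10228462
R = (10228462 - 13098596) / (10228462 + 13098596) = -2870134 / 23327058 = -0.123

-0.123


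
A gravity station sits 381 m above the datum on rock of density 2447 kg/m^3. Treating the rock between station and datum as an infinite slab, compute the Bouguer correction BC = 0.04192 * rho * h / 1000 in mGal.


BC = 0.04192 * rho * h / 1000
= 0.04192 * 2447 * 381 / 1000
= 39.0823 mGal

39.0823


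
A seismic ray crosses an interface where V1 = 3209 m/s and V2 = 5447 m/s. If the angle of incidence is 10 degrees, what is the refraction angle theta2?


sin(theta1) = sin(10 deg) = 0.173648
sin(theta2) = V2/V1 * sin(theta1) = 5447/3209 * 0.173648 = 0.294753
theta2 = arcsin(0.294753) = 17.1427 degrees

17.1427


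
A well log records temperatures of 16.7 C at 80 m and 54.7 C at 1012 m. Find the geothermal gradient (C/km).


dT = 54.7 - 16.7 = 38.0 C
dz = 1012 - 80 = 932 m
gradient = dT/dz * 1000 = 38.0/932 * 1000 = 40.7725 C/km

40.7725


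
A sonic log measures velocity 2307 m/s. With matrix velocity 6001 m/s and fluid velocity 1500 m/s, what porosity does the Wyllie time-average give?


1/V - 1/Vm = 1/2307 - 1/6001 = 0.00026682
1/Vf - 1/Vm = 1/1500 - 1/6001 = 0.00050003
phi = 0.00026682 / 0.00050003 = 0.5336

0.5336


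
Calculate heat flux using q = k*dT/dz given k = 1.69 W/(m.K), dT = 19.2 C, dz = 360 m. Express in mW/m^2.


q = k * dT / dz * 1000
= 1.69 * 19.2 / 360 * 1000
= 0.090133 * 1000
= 90.1333 mW/m^2

90.1333


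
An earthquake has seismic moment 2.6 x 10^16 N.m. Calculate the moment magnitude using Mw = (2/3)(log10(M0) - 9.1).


log10(M0) = log10(2.6 x 10^16) = 16.415
Mw = 2/3 * (16.415 - 9.1)
= 2/3 * 7.315
= 4.88

4.88


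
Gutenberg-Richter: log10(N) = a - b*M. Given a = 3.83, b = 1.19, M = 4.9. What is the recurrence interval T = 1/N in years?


log10(N) = 3.83 - 1.19*4.9 = -2.001
N = 10^-2.001 = 0.009977
T = 1/N = 1/0.009977 = 100.2305 years

100.2305


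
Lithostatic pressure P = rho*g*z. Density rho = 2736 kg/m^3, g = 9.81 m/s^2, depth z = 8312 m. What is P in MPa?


P = rho * g * z / 1e6
= 2736 * 9.81 * 8312 / 1e6
= 223095409.92 / 1e6
= 223.0954 MPa

223.0954


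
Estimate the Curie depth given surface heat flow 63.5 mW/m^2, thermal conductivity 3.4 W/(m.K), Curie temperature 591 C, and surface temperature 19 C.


T_Curie - T_surf = 591 - 19 = 572 C
Convert q to W/m^2: 63.5 mW/m^2 = 0.0635 W/m^2
d = 572 * 3.4 / 0.0635 = 30626.77 m

30626.77


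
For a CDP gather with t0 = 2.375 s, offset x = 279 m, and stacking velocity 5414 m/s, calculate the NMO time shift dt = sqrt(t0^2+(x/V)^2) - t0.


x/Vnmo = 279/5414 = 0.051533
(x/Vnmo)^2 = 0.002656
t0^2 = 5.640625
sqrt(5.640625 + 0.002656) = 2.375559
dt = 2.375559 - 2.375 = 0.000559

5.590000e-04


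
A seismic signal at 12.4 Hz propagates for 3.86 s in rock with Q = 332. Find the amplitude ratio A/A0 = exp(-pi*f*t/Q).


pi*f*t/Q = pi*12.4*3.86/332 = 0.452919
A/A0 = exp(-0.452919) = 0.635769

0.635769


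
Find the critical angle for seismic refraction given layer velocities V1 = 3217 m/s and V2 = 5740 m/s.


V1/V2 = 3217/5740 = 0.560453
theta_c = arcsin(0.560453) = 34.0871 degrees

34.0871


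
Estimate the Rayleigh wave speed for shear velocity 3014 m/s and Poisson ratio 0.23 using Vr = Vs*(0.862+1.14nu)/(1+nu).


Numerator factor = 0.862 + 1.14*0.23 = 1.1242
Denominator = 1 + 0.23 = 1.23
Vr = 3014 * 1.1242 / 1.23 = 2754.75 m/s

2754.75


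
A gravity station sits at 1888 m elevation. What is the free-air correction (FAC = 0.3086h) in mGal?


FAC = 0.3086 * h
= 0.3086 * 1888
= 582.6368 mGal

582.6368


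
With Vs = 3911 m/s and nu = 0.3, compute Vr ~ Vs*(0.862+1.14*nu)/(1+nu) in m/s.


Numerator factor = 0.862 + 1.14*0.3 = 1.204
Denominator = 1 + 0.3 = 1.3
Vr = 3911 * 1.204 / 1.3 = 3622.19 m/s

3622.19


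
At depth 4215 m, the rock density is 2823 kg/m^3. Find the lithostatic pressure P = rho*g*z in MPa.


P = rho * g * z / 1e6
= 2823 * 9.81 * 4215 / 1e6
= 116728650.45 / 1e6
= 116.7287 MPa

116.7287


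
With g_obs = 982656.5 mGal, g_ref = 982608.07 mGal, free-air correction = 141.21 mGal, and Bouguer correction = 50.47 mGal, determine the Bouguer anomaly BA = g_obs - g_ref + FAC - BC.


BA = g_obs - g_ref + FAC - BC
= 982656.5 - 982608.07 + 141.21 - 50.47
= 139.17 mGal

139.17


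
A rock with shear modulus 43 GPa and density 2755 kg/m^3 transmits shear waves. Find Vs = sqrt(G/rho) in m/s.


Convert G to Pa: G = 43e9 Pa
Compute G/rho = 43e9 / 2755 = 15607985.4809
Vs = sqrt(15607985.4809) = 3950.69 m/s

3950.69


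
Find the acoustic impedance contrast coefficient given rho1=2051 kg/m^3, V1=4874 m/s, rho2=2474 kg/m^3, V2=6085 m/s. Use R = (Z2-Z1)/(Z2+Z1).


Z1 = 2051 * 4874 = 9996574
Z2 = 2474 * 6085 = 15054290
R = (15054290 - 9996574) / (15054290 + 9996574) = 5057716 / 25050864 = 0.2019

0.2019


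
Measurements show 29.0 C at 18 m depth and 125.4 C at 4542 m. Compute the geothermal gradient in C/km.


dT = 125.4 - 29.0 = 96.4 C
dz = 4542 - 18 = 4524 m
gradient = dT/dz * 1000 = 96.4/4524 * 1000 = 21.3086 C/km

21.3086


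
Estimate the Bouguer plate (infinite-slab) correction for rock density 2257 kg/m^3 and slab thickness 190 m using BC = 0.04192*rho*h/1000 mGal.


BC = 0.04192 * rho * h / 1000
= 0.04192 * 2257 * 190 / 1000
= 17.9766 mGal

17.9766


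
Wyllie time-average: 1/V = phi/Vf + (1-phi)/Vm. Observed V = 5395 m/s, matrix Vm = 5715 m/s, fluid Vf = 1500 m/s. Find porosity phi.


1/V - 1/Vm = 1/5395 - 1/5715 = 1.038e-05
1/Vf - 1/Vm = 1/1500 - 1/5715 = 0.00049169
phi = 1.038e-05 / 0.00049169 = 0.0211

0.0211


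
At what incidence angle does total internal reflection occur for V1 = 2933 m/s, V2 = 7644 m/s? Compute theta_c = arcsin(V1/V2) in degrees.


V1/V2 = 2933/7644 = 0.3837
theta_c = arcsin(0.3837) = 22.563 degrees

22.563


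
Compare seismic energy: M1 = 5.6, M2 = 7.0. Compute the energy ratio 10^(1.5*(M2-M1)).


M2 - M1 = 7.0 - 5.6 = 1.4
1.5 * 1.4 = 2.1
ratio = 10^2.1 = 125.89

125.89


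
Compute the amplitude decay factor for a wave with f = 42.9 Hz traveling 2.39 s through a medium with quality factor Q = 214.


pi*f*t/Q = pi*42.9*2.39/214 = 1.50519
A/A0 = exp(-1.50519) = 0.221975

0.221975


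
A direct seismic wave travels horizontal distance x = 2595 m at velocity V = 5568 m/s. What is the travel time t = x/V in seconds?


t = x / V
= 2595 / 5568
= 0.4661 s

0.4661


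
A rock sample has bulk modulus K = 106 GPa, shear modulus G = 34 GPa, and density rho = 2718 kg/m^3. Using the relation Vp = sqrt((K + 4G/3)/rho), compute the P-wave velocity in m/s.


First compute the effective modulus:
K + 4G/3 = 106e9 + 4*34e9/3 = 151333333333.33 Pa
Then divide by density:
151333333333.33 / 2718 = 55678194.751 Pa/(kg/m^3)
Take the square root:
Vp = sqrt(55678194.751) = 7461.78 m/s

7461.78


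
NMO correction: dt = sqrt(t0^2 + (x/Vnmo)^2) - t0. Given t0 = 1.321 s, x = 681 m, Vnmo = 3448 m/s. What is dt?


x/Vnmo = 681/3448 = 0.197506
(x/Vnmo)^2 = 0.039009
t0^2 = 1.745041
sqrt(1.745041 + 0.039009) = 1.335683
dt = 1.335683 - 1.321 = 0.014683

0.014683


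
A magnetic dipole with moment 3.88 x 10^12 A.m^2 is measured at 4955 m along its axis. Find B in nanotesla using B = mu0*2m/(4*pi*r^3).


m = 3.88 x 10^12 = 3880000000000 A.m^2
2m = 7760000000000 A.m^2
r^3 = 4955^3 = 121655283875
B = (4pi*10^-7) * 7760000000000 / (4*pi * 121655283875) * 1e9
= 9751503.596743 / 1528765384368.32 * 1e9
= 6378.679 nT

6378.679


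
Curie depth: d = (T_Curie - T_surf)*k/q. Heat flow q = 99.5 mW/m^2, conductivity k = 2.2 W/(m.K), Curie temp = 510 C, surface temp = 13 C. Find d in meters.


T_Curie - T_surf = 510 - 13 = 497 C
Convert q to W/m^2: 99.5 mW/m^2 = 0.0995 W/m^2
d = 497 * 2.2 / 0.0995 = 10988.94 m

10988.94


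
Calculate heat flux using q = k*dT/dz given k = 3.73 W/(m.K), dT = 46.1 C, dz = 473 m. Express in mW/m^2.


q = k * dT / dz * 1000
= 3.73 * 46.1 / 473 * 1000
= 0.363537 * 1000
= 363.537 mW/m^2

363.537


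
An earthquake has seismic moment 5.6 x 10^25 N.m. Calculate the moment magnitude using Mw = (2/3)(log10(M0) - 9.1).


log10(M0) = log10(5.6 x 10^25) = 25.7482
Mw = 2/3 * (25.7482 - 9.1)
= 2/3 * 16.6482
= 11.1

11.1


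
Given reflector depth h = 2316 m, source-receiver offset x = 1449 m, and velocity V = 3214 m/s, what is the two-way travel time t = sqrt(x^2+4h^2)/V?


x^2 + 4h^2 = 1449^2 + 4*2316^2 = 2099601 + 21455424 = 23555025
sqrt(23555025) = 4853.3519
t = 4853.3519 / 3214 = 1.5101 s

1.5101


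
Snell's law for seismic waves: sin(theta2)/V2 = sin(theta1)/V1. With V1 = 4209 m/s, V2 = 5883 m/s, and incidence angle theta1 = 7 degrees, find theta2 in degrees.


sin(theta1) = sin(7 deg) = 0.121869
sin(theta2) = V2/V1 * sin(theta1) = 5883/4209 * 0.121869 = 0.170339
theta2 = arcsin(0.170339) = 9.8075 degrees

9.8075


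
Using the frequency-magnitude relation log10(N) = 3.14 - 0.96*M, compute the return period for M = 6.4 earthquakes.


log10(N) = 3.14 - 0.96*6.4 = -3.004
N = 10^-3.004 = 0.000991
T = 1/N = 1/0.000991 = 1009.2529 years

1009.2529


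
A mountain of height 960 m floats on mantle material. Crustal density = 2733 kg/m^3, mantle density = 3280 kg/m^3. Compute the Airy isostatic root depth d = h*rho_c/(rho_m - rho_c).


rho_m - rho_c = 3280 - 2733 = 547
d = 960 * 2733 / 547
= 2623680 / 547
= 4796.49 m

4796.49


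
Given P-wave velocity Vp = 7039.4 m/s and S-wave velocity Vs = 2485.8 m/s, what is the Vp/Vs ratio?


Vp/Vs = 7039.4 / 2485.8
= 2.8318

2.8318


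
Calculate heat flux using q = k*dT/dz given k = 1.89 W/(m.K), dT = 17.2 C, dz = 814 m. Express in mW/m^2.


q = k * dT / dz * 1000
= 1.89 * 17.2 / 814 * 1000
= 0.039936 * 1000
= 39.9361 mW/m^2

39.9361


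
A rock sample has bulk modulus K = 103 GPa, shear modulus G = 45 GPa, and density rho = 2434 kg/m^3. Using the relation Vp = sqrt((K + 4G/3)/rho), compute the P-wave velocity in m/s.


First compute the effective modulus:
K + 4G/3 = 103e9 + 4*45e9/3 = 163000000000.0 Pa
Then divide by density:
163000000000.0 / 2434 = 66967953.9852 Pa/(kg/m^3)
Take the square root:
Vp = sqrt(66967953.9852) = 8183.4 m/s

8183.4


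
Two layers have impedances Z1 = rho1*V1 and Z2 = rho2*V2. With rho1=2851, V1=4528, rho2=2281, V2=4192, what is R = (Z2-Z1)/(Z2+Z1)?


Z1 = 2851 * 4528 = 12909328
Z2 = 2281 * 4192 = 9561952
R = (9561952 - 12909328) / (9561952 + 12909328) = -3347376 / 22471280 = -0.149

-0.149


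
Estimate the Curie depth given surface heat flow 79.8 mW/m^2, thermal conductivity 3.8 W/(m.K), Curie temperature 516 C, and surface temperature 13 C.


T_Curie - T_surf = 516 - 13 = 503 C
Convert q to W/m^2: 79.8 mW/m^2 = 0.0798 W/m^2
d = 503 * 3.8 / 0.0798 = 23952.38 m

23952.38


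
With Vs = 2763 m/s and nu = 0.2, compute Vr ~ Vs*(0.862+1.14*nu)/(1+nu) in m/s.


Numerator factor = 0.862 + 1.14*0.2 = 1.09
Denominator = 1 + 0.2 = 1.2
Vr = 2763 * 1.09 / 1.2 = 2509.72 m/s

2509.72


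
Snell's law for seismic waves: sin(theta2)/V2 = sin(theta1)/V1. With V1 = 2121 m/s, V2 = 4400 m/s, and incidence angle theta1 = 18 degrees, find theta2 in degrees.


sin(theta1) = sin(18 deg) = 0.309017
sin(theta2) = V2/V1 * sin(theta1) = 4400/2121 * 0.309017 = 0.641054
theta2 = arcsin(0.641054) = 39.8704 degrees

39.8704


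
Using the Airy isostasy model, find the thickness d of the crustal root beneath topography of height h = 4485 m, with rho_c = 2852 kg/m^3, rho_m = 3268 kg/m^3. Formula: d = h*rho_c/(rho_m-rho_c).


rho_m - rho_c = 3268 - 2852 = 416
d = 4485 * 2852 / 416
= 12791220 / 416
= 30748.12 m

30748.12


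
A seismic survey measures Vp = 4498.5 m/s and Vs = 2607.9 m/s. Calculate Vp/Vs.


Vp/Vs = 4498.5 / 2607.9
= 1.725

1.725


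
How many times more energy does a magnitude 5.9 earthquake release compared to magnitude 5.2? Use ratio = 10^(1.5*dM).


M2 - M1 = 5.9 - 5.2 = 0.7
1.5 * 0.7 = 1.05
ratio = 10^1.05 = 11.22

11.22


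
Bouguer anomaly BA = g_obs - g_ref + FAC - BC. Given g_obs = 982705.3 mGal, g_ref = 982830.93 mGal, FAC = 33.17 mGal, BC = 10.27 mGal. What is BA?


BA = g_obs - g_ref + FAC - BC
= 982705.3 - 982830.93 + 33.17 - 10.27
= -102.73 mGal

-102.73


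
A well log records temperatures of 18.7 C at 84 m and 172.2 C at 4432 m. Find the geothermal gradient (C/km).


dT = 172.2 - 18.7 = 153.5 C
dz = 4432 - 84 = 4348 m
gradient = dT/dz * 1000 = 153.5/4348 * 1000 = 35.3036 C/km

35.3036


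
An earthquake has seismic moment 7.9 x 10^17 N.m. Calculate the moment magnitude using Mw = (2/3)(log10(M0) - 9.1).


log10(M0) = log10(7.9 x 10^17) = 17.8976
Mw = 2/3 * (17.8976 - 9.1)
= 2/3 * 8.7976
= 5.87

5.87


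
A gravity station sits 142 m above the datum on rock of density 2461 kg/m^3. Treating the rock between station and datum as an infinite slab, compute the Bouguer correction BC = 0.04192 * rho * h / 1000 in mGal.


BC = 0.04192 * rho * h / 1000
= 0.04192 * 2461 * 142 / 1000
= 14.6494 mGal

14.6494


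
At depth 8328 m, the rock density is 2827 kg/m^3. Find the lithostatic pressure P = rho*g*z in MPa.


P = rho * g * z / 1e6
= 2827 * 9.81 * 8328 / 1e6
= 230959341.36 / 1e6
= 230.9593 MPa

230.9593


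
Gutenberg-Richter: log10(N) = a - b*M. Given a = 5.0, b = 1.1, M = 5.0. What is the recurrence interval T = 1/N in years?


log10(N) = 5.0 - 1.1*5.0 = -0.5
N = 10^-0.5 = 0.316228
T = 1/N = 1/0.316228 = 3.1623 years

3.1623


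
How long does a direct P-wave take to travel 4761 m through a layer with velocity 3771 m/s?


t = x / V
= 4761 / 3771
= 1.2625 s

1.2625


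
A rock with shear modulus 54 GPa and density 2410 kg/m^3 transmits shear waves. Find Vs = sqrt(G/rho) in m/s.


Convert G to Pa: G = 54e9 Pa
Compute G/rho = 54e9 / 2410 = 22406639.0041
Vs = sqrt(22406639.0041) = 4733.57 m/s

4733.57


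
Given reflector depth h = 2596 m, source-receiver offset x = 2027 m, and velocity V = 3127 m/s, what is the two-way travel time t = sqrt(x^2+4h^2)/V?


x^2 + 4h^2 = 2027^2 + 4*2596^2 = 4108729 + 26956864 = 31065593
sqrt(31065593) = 5573.6517
t = 5573.6517 / 3127 = 1.7824 s

1.7824


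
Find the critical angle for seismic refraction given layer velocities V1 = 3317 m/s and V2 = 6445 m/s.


V1/V2 = 3317/6445 = 0.514663
theta_c = arcsin(0.514663) = 30.9749 degrees

30.9749


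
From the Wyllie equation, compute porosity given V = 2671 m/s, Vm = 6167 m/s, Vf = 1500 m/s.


1/V - 1/Vm = 1/2671 - 1/6167 = 0.00021224
1/Vf - 1/Vm = 1/1500 - 1/6167 = 0.00050451
phi = 0.00021224 / 0.00050451 = 0.4207

0.4207


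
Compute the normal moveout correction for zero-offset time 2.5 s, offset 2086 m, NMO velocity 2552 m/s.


x/Vnmo = 2086/2552 = 0.817398
(x/Vnmo)^2 = 0.66814
t0^2 = 6.25
sqrt(6.25 + 0.66814) = 2.630236
dt = 2.630236 - 2.5 = 0.130236

0.130236


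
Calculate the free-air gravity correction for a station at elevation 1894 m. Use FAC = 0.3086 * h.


FAC = 0.3086 * h
= 0.3086 * 1894
= 584.4884 mGal

584.4884


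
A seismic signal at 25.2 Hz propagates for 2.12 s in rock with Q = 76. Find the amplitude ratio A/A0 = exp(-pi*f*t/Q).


pi*f*t/Q = pi*25.2*2.12/76 = 2.208374
A/A0 = exp(-2.208374) = 0.109879

0.109879


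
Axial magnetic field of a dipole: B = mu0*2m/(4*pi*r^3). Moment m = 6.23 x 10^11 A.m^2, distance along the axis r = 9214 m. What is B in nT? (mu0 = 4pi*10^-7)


m = 6.23 x 10^11 = 623000000000 A.m^2
2m = 1246000000000 A.m^2
r^3 = 9214^3 = 782248292344
B = (4pi*10^-7) * 1246000000000 / (4*pi * 782248292344) * 1e9
= 1565769.778549 / 9830021954044.29 * 1e9
= 159.2845 nT

159.2845


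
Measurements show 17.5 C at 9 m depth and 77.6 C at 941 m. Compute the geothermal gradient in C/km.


dT = 77.6 - 17.5 = 60.1 C
dz = 941 - 9 = 932 m
gradient = dT/dz * 1000 = 60.1/932 * 1000 = 64.485 C/km

64.485


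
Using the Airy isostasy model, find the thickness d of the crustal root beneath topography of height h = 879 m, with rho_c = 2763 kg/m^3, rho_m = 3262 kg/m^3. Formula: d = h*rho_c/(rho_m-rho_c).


rho_m - rho_c = 3262 - 2763 = 499
d = 879 * 2763 / 499
= 2428677 / 499
= 4867.09 m

4867.09


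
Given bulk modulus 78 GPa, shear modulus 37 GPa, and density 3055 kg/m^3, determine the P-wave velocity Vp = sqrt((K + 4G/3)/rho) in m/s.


First compute the effective modulus:
K + 4G/3 = 78e9 + 4*37e9/3 = 127333333333.33 Pa
Then divide by density:
127333333333.33 / 3055 = 41680305.5101 Pa/(kg/m^3)
Take the square root:
Vp = sqrt(41680305.5101) = 6456.03 m/s

6456.03


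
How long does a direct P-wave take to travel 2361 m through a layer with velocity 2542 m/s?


t = x / V
= 2361 / 2542
= 0.9288 s

0.9288


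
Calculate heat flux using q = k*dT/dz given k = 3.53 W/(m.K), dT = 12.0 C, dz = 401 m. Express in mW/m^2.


q = k * dT / dz * 1000
= 3.53 * 12.0 / 401 * 1000
= 0.105636 * 1000
= 105.6359 mW/m^2

105.6359


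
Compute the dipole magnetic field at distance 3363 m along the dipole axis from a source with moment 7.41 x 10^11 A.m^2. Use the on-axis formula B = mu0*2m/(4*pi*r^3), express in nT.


m = 7.41 x 10^11 = 741000000000 A.m^2
2m = 1482000000000 A.m^2
r^3 = 3363^3 = 38034753147
B = (4pi*10^-7) * 1482000000000 / (4*pi * 38034753147) * 1e9
= 1862336.125048 / 477958804270.87 * 1e9
= 3896.4365 nT

3896.4365


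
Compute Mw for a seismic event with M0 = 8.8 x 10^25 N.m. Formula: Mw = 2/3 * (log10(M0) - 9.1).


log10(M0) = log10(8.8 x 10^25) = 25.9445
Mw = 2/3 * (25.9445 - 9.1)
= 2/3 * 16.8445
= 11.23

11.23


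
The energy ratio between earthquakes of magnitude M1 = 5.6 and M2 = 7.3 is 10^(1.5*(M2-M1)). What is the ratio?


M2 - M1 = 7.3 - 5.6 = 1.7
1.5 * 1.7 = 2.55
ratio = 10^2.55 = 354.81

354.81


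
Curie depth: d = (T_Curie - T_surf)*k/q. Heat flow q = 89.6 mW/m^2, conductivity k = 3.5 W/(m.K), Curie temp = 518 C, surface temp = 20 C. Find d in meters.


T_Curie - T_surf = 518 - 20 = 498 C
Convert q to W/m^2: 89.6 mW/m^2 = 0.0896 W/m^2
d = 498 * 3.5 / 0.0896 = 19453.12 m

19453.12


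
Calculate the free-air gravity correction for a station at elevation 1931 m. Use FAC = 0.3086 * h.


FAC = 0.3086 * h
= 0.3086 * 1931
= 595.9066 mGal

595.9066


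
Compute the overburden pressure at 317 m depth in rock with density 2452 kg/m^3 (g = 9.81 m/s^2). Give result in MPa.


P = rho * g * z / 1e6
= 2452 * 9.81 * 317 / 1e6
= 7625156.04 / 1e6
= 7.6252 MPa

7.6252


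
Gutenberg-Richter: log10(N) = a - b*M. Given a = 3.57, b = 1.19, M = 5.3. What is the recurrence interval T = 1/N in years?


log10(N) = 3.57 - 1.19*5.3 = -2.737
N = 10^-2.737 = 0.001832
T = 1/N = 1/0.001832 = 545.7579 years

545.7579


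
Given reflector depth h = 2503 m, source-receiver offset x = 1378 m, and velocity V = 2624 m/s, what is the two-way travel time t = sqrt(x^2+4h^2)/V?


x^2 + 4h^2 = 1378^2 + 4*2503^2 = 1898884 + 25060036 = 26958920
sqrt(26958920) = 5192.198
t = 5192.198 / 2624 = 1.9787 s

1.9787


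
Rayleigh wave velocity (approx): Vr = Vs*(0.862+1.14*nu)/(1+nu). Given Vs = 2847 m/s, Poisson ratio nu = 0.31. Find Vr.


Numerator factor = 0.862 + 1.14*0.31 = 1.2154
Denominator = 1 + 0.31 = 1.31
Vr = 2847 * 1.2154 / 1.31 = 2641.41 m/s

2641.41


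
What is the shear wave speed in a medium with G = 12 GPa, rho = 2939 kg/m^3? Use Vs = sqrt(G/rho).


Convert G to Pa: G = 12e9 Pa
Compute G/rho = 12e9 / 2939 = 4083021.4359
Vs = sqrt(4083021.4359) = 2020.65 m/s

2020.65


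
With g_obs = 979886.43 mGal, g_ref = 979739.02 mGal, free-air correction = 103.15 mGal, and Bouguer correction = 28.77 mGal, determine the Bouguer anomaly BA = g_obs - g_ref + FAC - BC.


BA = g_obs - g_ref + FAC - BC
= 979886.43 - 979739.02 + 103.15 - 28.77
= 221.79 mGal

221.79


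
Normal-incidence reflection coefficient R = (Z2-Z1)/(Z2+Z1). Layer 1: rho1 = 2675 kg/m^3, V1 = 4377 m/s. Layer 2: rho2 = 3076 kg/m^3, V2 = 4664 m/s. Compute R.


Z1 = 2675 * 4377 = 11708475
Z2 = 3076 * 4664 = 14346464
R = (14346464 - 11708475) / (14346464 + 11708475) = 2637989 / 26054939 = 0.1012

0.1012


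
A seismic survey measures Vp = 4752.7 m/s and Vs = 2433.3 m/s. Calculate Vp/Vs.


Vp/Vs = 4752.7 / 2433.3
= 1.9532

1.9532


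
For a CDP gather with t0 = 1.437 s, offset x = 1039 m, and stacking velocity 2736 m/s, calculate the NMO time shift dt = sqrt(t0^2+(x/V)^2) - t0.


x/Vnmo = 1039/2736 = 0.379751
(x/Vnmo)^2 = 0.144211
t0^2 = 2.064969
sqrt(2.064969 + 0.144211) = 1.486331
dt = 1.486331 - 1.437 = 0.049331

0.049331


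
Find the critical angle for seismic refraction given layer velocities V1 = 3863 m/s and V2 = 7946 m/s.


V1/V2 = 3863/7946 = 0.486157
theta_c = arcsin(0.486157) = 29.0883 degrees

29.0883


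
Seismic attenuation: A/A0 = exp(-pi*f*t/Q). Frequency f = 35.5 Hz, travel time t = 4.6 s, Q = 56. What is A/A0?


pi*f*t/Q = pi*35.5*4.6/56 = 9.161109
A/A0 = exp(-9.161109) = 0.000105

1.050000e-04


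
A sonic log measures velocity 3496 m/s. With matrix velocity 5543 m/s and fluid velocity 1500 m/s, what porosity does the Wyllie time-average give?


1/V - 1/Vm = 1/3496 - 1/5543 = 0.00010563
1/Vf - 1/Vm = 1/1500 - 1/5543 = 0.00048626
phi = 0.00010563 / 0.00048626 = 0.2172

0.2172


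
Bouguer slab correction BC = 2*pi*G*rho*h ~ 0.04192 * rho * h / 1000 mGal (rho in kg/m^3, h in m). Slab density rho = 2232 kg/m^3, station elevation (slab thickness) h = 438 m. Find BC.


BC = 0.04192 * rho * h / 1000
= 0.04192 * 2232 * 438 / 1000
= 40.9817 mGal

40.9817


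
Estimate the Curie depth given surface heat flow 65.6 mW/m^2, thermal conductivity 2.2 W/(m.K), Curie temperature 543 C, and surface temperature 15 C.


T_Curie - T_surf = 543 - 15 = 528 C
Convert q to W/m^2: 65.6 mW/m^2 = 0.0656 W/m^2
d = 528 * 2.2 / 0.0656 = 17707.32 m

17707.32


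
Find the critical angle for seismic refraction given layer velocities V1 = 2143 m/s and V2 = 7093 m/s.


V1/V2 = 2143/7093 = 0.302129
theta_c = arcsin(0.302129) = 17.5855 degrees

17.5855


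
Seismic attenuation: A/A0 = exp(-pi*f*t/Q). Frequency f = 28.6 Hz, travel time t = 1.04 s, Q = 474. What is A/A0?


pi*f*t/Q = pi*28.6*1.04/474 = 0.197138
A/A0 = exp(-0.197138) = 0.821077

0.821077


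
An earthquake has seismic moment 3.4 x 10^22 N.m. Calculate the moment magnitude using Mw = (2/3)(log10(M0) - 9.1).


log10(M0) = log10(3.4 x 10^22) = 22.5315
Mw = 2/3 * (22.5315 - 9.1)
= 2/3 * 13.4315
= 8.95

8.95


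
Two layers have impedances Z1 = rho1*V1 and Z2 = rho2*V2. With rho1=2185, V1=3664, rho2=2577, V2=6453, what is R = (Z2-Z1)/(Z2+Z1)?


Z1 = 2185 * 3664 = 8005840
Z2 = 2577 * 6453 = 16629381
R = (16629381 - 8005840) / (16629381 + 8005840) = 8623541 / 24635221 = 0.35

0.35


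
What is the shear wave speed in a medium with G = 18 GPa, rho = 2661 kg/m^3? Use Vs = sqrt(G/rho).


Convert G to Pa: G = 18e9 Pa
Compute G/rho = 18e9 / 2661 = 6764374.2954
Vs = sqrt(6764374.2954) = 2600.84 m/s

2600.84


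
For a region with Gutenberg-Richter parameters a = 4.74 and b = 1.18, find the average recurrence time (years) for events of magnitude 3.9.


log10(N) = 4.74 - 1.18*3.9 = 0.138
N = 10^0.138 = 1.374042
T = 1/N = 1/1.374042 = 0.7278 years

0.7278


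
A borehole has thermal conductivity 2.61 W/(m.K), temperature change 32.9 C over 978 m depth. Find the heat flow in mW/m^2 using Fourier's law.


q = k * dT / dz * 1000
= 2.61 * 32.9 / 978 * 1000
= 0.087801 * 1000
= 87.8006 mW/m^2

87.8006


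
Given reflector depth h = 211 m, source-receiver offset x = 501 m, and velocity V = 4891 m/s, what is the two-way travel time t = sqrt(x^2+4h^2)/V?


x^2 + 4h^2 = 501^2 + 4*211^2 = 251001 + 178084 = 429085
sqrt(429085) = 655.0458
t = 655.0458 / 4891 = 0.1339 s

0.1339


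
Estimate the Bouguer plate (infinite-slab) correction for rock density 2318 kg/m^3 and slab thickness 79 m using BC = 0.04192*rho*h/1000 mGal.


BC = 0.04192 * rho * h / 1000
= 0.04192 * 2318 * 79 / 1000
= 7.6765 mGal

7.6765


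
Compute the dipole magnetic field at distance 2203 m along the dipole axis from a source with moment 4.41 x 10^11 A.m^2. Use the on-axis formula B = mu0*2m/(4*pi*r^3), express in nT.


m = 4.41 x 10^11 = 441000000000 A.m^2
2m = 882000000000 A.m^2
r^3 = 2203^3 = 10691619427
B = (4pi*10^-7) * 882000000000 / (4*pi * 10691619427) * 1e9
= 1108353.888186 / 134354852187.36 * 1e9
= 8249.4519 nT

8249.4519


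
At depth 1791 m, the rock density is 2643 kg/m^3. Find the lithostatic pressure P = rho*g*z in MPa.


P = rho * g * z / 1e6
= 2643 * 9.81 * 1791 / 1e6
= 46436743.53 / 1e6
= 46.4367 MPa

46.4367


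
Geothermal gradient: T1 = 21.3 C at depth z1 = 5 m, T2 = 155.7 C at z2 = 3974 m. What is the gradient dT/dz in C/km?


dT = 155.7 - 21.3 = 134.4 C
dz = 3974 - 5 = 3969 m
gradient = dT/dz * 1000 = 134.4/3969 * 1000 = 33.8624 C/km

33.8624
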